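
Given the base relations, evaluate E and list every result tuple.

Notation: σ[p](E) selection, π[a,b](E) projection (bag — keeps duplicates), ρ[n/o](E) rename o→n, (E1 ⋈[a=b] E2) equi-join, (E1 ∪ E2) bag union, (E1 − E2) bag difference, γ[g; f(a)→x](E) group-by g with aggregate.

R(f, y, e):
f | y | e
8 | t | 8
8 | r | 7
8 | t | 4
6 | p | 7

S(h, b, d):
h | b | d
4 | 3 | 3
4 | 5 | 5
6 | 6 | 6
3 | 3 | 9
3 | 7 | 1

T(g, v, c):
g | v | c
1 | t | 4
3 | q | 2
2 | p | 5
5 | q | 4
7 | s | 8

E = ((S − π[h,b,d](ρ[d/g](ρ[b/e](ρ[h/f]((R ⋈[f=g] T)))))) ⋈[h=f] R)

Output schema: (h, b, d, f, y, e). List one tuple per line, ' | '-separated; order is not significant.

Row counts bottom-up:
  S → 5
  R → 4
  T → 5
  (R ⋈[f=g] T) → 0
  ρ[h/f]((R ⋈[f=g] T)) → 0
  ρ[b/e](ρ[h/f]((R ⋈[f=g] T))) → 0
  ρ[d/g](ρ[b/e](ρ[h/f]((R ⋈[f=g] T)))) → 0
  π[h,b,d](ρ[d/g](ρ[b/e](ρ[h/f]((R ⋈[f=g] T))))) → 0
  (S − π[h,b,d](ρ[d/g](ρ[b/e](ρ[h/f]((R ⋈[f=g] T)))))) → 5
  R → 4
  ((S − π[h,b,d](ρ[d/g](ρ[b/e](ρ[h/f]((R ⋈[f=g] T)))))) ⋈[h=f] R) → 1

== RESULT ==
h | b | d | f | y | e
6 | 6 | 6 | 6 | p | 7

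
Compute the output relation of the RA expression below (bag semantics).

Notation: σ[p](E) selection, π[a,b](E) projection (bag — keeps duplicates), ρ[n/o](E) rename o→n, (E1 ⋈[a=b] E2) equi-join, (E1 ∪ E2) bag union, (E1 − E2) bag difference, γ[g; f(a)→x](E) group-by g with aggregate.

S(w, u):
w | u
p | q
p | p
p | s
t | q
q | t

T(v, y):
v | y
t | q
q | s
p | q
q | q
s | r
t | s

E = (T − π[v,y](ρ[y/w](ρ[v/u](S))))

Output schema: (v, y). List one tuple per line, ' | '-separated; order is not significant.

Row counts bottom-up:
  T → 6
  S → 5
  ρ[v/u](S) → 5
  ρ[y/w](ρ[v/u](S)) → 5
  π[v,y](ρ[y/w](ρ[v/u](S))) → 5
  (T − π[v,y](ρ[y/w](ρ[v/u](S)))) → 5

== RESULT ==
v | y
p | q
q | q
q | s
s | r
t | s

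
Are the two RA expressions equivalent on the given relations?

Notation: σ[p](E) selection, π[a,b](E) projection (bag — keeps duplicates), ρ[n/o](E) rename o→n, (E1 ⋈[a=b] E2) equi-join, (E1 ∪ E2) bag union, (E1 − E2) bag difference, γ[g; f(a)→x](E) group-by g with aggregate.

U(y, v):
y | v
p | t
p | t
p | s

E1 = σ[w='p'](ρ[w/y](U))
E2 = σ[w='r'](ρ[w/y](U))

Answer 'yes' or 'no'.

E1 subexpression sizes:
  U → 3
  ρ[w/y](U) → 3
  σ[w='p'](ρ[w/y](U)) → 3
E2 subexpression sizes:
  U → 3
  ρ[w/y](U) → 3
  σ[w='r'](ρ[w/y](U)) → 0

E1 result:
w | v
p | s
p | t
p | t
E2 result:
w | v
(0 rows)
Witness: ('p', 's') appears 1× in E1 but 0× in E2.

no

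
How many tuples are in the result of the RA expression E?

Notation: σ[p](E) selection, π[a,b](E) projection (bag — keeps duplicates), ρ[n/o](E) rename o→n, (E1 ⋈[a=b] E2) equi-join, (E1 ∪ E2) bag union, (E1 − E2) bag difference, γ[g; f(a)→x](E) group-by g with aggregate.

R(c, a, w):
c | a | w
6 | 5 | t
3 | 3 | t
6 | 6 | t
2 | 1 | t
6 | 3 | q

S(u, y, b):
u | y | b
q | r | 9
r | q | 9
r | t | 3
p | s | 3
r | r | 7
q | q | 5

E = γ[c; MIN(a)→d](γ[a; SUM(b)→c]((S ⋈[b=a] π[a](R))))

Row counts bottom-up:
  S → 6
  R → 5
  π[a](R) → 5
  (S ⋈[b=a] π[a](R)) → 5
  γ[a; SUM(b)→c]((S ⋈[b=a] π[a](R))) → 2
  γ[c; MIN(a)→d](γ[a; SUM(b)→c]((S ⋈[b=a] π[a](R)))) → 2

|E| = 2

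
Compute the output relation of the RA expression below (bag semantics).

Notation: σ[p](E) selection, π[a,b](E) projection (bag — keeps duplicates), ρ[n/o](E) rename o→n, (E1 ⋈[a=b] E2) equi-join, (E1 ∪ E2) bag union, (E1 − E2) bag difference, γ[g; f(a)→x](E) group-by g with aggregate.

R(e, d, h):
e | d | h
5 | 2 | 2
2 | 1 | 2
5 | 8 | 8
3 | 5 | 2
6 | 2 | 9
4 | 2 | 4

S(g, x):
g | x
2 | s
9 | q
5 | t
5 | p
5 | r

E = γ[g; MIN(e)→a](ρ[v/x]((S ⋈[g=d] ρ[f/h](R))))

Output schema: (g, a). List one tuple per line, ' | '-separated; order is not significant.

Stepwise |·|:
  S → 5
  R → 6
  ρ[f/h](R) → 6
  (S ⋈[g=d] ρ[f/h](R)) → 6
  ρ[v/x]((S ⋈[g=d] ρ[f/h](R))) → 6
  γ[g; MIN(e)→a](ρ[v/x]((S ⋈[g=d] ρ[f/h](R)))) → 2

== RESULT ==
g | a
2 | 4
5 | 3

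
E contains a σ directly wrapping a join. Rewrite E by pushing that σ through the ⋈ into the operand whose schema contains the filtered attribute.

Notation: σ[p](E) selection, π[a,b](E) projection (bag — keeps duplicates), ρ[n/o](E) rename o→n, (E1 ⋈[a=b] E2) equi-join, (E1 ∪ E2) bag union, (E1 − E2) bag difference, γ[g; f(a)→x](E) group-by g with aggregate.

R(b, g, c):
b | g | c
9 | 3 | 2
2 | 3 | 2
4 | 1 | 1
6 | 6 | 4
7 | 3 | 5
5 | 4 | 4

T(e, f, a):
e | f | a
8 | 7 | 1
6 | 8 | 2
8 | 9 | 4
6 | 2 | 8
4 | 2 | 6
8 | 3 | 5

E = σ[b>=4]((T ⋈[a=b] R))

σ filters on b, owned by the right side.
E' = (T ⋈[a=b] σ[b>=4](R))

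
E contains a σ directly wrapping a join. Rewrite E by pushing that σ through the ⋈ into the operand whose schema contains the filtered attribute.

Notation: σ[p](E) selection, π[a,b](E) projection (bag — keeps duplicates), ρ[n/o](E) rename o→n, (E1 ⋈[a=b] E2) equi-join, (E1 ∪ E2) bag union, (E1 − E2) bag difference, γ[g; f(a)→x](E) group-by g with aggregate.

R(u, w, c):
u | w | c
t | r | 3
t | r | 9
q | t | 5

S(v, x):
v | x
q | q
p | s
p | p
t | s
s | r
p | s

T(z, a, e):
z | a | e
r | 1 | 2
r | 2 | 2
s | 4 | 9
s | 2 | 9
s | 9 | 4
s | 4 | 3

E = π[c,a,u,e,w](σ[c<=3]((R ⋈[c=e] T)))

σ filters on c, owned by the left side.
E' = π[c,a,u,e,w]((σ[c<=3](R) ⋈[c=e] T))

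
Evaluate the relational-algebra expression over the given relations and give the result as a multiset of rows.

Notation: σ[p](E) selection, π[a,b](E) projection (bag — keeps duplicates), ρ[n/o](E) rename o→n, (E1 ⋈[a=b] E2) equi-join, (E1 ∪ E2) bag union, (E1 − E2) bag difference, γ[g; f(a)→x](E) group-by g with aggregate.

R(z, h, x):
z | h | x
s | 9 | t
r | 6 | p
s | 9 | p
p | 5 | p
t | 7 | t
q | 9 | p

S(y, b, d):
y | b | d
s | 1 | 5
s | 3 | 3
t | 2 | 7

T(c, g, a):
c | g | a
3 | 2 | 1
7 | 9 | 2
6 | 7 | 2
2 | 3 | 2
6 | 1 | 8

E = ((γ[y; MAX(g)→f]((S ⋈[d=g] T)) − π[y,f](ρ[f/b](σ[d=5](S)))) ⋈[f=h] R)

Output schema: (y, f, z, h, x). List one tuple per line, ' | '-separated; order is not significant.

Stepwise |·|:
  S → 3
  T → 5
  (S ⋈[d=g] T) → 2
  γ[y; MAX(g)→f]((S ⋈[d=g] T)) → 2
  S → 3
  σ[d=5](S) → 1
  ρ[f/b](σ[d=5](S)) → 1
  π[y,f](ρ[f/b](σ[d=5](S))) → 1
  (γ[y; MAX(g)→f]((S ⋈[d=g] T)) − π[y,f](ρ[f/b](σ[d=5](S)))) → 2
  R → 6
  ((γ[y; MAX(g)→f]((S ⋈[d=g] T)) − π[y,f](ρ[f/b](σ[d=5](S)))) ⋈[f=h] R) → 1

== RESULT ==
y | f | z | h | x
t | 7 | t | 7 | t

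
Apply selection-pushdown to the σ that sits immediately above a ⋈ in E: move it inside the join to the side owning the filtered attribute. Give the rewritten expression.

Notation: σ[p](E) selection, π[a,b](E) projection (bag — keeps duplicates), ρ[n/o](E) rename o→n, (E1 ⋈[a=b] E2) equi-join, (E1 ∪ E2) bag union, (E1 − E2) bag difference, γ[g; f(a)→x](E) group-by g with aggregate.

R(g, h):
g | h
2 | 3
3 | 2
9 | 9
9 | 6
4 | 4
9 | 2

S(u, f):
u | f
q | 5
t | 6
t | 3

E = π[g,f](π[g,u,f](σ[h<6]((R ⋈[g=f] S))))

σ filters on h, owned by the left side.
E' = π[g,f](π[g,u,f]((σ[h<6](R) ⋈[g=f] S)))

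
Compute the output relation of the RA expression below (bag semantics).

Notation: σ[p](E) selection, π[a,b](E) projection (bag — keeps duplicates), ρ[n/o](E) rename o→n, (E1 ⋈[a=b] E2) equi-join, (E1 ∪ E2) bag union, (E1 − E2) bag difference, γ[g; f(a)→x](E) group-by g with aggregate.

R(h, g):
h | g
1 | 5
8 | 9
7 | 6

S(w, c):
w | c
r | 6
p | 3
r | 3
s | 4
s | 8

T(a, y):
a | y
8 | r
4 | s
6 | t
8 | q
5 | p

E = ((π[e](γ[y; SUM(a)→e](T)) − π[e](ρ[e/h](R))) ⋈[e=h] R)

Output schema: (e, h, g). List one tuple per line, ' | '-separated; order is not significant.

Stepwise |·|:
  T → 5
  γ[y; SUM(a)→e](T) → 5
  π[e](γ[y; SUM(a)→e](T)) → 5
  R → 3
  ρ[e/h](R) → 3
  π[e](ρ[e/h](R)) → 3
  (π[e](γ[y; SUM(a)→e](T)) − π[e](ρ[e/h](R))) → 4
  R → 3
  ((π[e](γ[y; SUM(a)→e](T)) − π[e](ρ[e/h](R))) ⋈[e=h] R) → 1

== RESULT ==
e | h | g
8 | 8 | 9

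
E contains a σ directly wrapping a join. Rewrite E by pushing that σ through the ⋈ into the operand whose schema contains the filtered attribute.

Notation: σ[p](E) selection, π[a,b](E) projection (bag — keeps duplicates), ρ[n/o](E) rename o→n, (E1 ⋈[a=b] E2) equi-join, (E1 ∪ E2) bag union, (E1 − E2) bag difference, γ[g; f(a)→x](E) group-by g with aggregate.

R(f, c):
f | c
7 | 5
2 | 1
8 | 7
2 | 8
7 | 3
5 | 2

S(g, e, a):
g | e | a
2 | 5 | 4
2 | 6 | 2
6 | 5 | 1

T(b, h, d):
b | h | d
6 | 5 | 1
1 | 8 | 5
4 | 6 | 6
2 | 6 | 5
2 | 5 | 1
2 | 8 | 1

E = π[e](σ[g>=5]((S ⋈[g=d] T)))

σ filters on g, owned by the left side.
E' = π[e]((σ[g>=5](S) ⋈[g=d] T))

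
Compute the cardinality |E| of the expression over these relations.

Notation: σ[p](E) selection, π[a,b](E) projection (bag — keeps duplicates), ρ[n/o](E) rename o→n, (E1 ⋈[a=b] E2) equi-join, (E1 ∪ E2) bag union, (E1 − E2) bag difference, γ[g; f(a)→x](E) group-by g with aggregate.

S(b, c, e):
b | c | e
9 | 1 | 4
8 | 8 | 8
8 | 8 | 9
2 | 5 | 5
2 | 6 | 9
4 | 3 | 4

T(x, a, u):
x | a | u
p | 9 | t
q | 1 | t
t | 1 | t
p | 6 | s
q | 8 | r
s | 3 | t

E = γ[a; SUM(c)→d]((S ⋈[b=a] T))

Stepwise |·|:
  S → 6
  T → 6
  (S ⋈[b=a] T) → 3
  γ[a; SUM(c)→d]((S ⋈[b=a] T)) → 2

|E| = 2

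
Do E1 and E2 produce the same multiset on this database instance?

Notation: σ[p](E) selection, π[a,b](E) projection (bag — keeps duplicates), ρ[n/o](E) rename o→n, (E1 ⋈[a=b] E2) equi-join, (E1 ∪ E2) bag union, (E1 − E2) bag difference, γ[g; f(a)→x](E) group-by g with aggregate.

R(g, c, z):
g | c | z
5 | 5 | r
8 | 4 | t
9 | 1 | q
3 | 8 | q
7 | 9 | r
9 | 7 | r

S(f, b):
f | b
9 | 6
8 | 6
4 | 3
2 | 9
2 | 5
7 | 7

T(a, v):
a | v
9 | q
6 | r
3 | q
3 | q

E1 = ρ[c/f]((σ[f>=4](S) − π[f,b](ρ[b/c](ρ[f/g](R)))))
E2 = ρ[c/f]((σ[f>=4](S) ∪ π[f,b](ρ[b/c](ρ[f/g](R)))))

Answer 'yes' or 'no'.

E1 row counts bottom-up:
  S → 6
  σ[f>=4](S) → 4
  R → 6
  ρ[f/g](R) → 6
  ρ[b/c](ρ[f/g](R)) → 6
  π[f,b](ρ[b/c](ρ[f/g](R))) → 6
  (σ[f>=4](S) − π[f,b](ρ[b/c](ρ[f/g](R)))) → 4
  ρ[c/f]((σ[f>=4](S) − π[f,b](ρ[b/c](ρ[f/g](R))))) → 4
E2 row counts bottom-up:
  S → 6
  σ[f>=4](S) → 4
  R → 6
  ρ[f/g](R) → 6
  ρ[b/c](ρ[f/g](R)) → 6
  π[f,b](ρ[b/c](ρ[f/g](R))) → 6
  (σ[f>=4](S) ∪ π[f,b](ρ[b/c](ρ[f/g](R)))) → 10
  ρ[c/f]((σ[f>=4](S) ∪ π[f,b](ρ[b/c](ρ[f/g](R))))) → 10

E1 result:
c | b
4 | 3
7 | 7
8 | 6
9 | 6
E2 result:
c | b
3 | 8
4 | 3
5 | 5
7 | 7
7 | 9
8 | 4
8 | 6
9 | 1
9 | 6
9 | 7
Witness: (3, 8) appears 0× in E1 but 1× in E2.

no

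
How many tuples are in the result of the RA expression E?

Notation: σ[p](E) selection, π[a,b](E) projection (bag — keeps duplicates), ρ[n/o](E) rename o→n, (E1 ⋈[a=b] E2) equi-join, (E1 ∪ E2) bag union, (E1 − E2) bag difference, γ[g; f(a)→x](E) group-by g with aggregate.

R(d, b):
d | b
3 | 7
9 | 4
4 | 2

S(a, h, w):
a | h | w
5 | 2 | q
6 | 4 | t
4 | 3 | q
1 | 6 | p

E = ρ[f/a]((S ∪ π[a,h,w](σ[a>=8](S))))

Per-node cardinality:
  S → 4
  S → 4
  σ[a>=8](S) → 0
  π[a,h,w](σ[a>=8](S)) → 0
  (S ∪ π[a,h,w](σ[a>=8](S))) → 4
  ρ[f/a]((S ∪ π[a,h,w](σ[a>=8](S)))) → 4

|E| = 4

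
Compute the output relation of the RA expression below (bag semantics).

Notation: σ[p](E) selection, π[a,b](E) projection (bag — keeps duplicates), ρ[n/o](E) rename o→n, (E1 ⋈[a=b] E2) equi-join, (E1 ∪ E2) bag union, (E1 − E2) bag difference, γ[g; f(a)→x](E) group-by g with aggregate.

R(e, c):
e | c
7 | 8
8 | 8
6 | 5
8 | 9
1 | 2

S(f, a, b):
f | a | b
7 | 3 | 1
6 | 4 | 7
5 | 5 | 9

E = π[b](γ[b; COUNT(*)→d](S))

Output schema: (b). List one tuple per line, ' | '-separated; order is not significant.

Per-node cardinality:
  S → 3
  γ[b; COUNT(*)→d](S) → 3
  π[b](γ[b; COUNT(*)→d](S)) → 3

== RESULT ==
b
1
7
9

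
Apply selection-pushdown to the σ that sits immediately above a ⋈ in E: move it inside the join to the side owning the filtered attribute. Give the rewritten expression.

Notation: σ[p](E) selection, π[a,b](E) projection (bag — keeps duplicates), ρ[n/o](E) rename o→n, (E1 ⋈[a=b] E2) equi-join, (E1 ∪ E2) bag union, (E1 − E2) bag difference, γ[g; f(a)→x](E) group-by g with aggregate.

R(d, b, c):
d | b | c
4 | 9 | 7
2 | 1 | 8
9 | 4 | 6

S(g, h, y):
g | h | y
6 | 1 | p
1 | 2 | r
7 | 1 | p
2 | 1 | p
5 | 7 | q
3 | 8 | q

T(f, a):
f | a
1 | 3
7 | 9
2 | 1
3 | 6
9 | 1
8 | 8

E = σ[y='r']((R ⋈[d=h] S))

σ filters on y, owned by the right side.
E' = (R ⋈[d=h] σ[y='r'](S))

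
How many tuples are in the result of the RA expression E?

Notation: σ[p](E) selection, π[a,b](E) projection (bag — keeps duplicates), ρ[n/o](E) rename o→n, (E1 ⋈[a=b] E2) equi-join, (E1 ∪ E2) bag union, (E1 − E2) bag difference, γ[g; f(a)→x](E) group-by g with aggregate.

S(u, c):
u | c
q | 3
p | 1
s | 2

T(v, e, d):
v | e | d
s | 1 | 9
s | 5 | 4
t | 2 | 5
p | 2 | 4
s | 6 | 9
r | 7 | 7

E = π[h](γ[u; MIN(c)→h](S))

Per-node cardinality:
  S → 3
  γ[u; MIN(c)→h](S) → 3
  π[h](γ[u; MIN(c)→h](S)) → 3

|E| = 3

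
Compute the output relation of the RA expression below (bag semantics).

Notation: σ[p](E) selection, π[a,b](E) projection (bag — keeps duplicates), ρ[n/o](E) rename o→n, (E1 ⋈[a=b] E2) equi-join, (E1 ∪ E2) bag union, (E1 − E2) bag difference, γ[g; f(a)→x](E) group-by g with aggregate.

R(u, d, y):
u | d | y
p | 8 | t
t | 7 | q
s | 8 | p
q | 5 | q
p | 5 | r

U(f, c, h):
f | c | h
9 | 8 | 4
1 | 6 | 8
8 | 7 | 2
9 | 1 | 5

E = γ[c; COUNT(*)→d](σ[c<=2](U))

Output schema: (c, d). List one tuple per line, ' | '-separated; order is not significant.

Stepwise |·|:
  U → 4
  σ[c<=2](U) → 1
  γ[c; COUNT(*)→d](σ[c<=2](U)) → 1

== RESULT ==
c | d
1 | 1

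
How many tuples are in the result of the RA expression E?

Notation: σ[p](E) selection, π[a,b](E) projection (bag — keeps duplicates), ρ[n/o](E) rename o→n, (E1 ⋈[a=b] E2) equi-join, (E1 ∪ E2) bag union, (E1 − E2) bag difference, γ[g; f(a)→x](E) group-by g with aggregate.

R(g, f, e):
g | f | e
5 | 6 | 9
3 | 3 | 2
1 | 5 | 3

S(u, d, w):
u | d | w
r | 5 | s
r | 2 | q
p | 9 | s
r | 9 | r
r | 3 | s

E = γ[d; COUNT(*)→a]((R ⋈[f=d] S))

Stepwise |·|:
  R → 3
  S → 5
  (R ⋈[f=d] S) → 2
  γ[d; COUNT(*)→a]((R ⋈[f=d] S)) → 2

|E| = 2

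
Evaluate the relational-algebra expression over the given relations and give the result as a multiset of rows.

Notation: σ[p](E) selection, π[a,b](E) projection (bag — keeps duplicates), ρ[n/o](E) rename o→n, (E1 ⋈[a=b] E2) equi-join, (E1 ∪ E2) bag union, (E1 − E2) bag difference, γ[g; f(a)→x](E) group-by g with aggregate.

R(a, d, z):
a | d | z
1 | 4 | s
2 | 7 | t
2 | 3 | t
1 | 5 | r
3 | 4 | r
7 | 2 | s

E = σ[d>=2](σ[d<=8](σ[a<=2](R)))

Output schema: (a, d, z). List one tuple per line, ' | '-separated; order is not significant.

Subexpression sizes:
  R → 6
  σ[a<=2](R) → 4
  σ[d<=8](σ[a<=2](R)) → 4
  σ[d>=2](σ[d<=8](σ[a<=2](R))) → 4

== RESULT ==
a | d | z
1 | 4 | s
1 | 5 | r
2 | 3 | t
2 | 7 | t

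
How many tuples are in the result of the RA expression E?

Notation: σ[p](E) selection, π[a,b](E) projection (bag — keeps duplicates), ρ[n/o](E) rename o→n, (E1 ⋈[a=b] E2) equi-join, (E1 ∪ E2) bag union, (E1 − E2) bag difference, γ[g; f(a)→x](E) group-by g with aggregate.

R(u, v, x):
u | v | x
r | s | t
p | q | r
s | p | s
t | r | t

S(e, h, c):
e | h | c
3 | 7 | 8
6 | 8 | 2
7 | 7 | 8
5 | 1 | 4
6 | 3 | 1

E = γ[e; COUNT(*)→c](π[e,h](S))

Stepwise |·|:
  S → 5
  π[e,h](S) → 5
  γ[e; COUNT(*)→c](π[e,h](S)) → 4

|E| = 4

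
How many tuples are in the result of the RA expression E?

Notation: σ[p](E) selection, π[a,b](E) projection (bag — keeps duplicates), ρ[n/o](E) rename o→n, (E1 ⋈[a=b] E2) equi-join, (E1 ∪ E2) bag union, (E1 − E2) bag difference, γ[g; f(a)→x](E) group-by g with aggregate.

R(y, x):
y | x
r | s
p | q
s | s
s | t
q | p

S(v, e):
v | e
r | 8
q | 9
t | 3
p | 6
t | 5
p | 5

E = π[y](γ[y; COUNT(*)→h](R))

Stepwise |·|:
  R → 5
  γ[y; COUNT(*)→h](R) → 4
  π[y](γ[y; COUNT(*)→h](R)) → 4

|E| = 4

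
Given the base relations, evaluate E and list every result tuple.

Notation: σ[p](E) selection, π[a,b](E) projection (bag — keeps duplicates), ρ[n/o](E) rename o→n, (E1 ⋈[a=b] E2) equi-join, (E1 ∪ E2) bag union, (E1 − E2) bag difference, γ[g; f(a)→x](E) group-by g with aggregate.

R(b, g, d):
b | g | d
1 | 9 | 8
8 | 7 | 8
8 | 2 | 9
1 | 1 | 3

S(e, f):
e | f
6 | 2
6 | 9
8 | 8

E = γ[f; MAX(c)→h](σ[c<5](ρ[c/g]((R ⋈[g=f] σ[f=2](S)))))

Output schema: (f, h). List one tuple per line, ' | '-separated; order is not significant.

Row counts bottom-up:
  R → 4
  S → 3
  σ[f=2](S) → 1
  (R ⋈[g=f] σ[f=2](S)) → 1
  ρ[c/g]((R ⋈[g=f] σ[f=2](S))) → 1
  σ[c<5](ρ[c/g]((R ⋈[g=f] σ[f=2](S)))) → 1
  γ[f; MAX(c)→h](σ[c<5](ρ[c/g]((R ⋈[g=f] σ[f=2](S))))) → 1

== RESULT ==
f | h
2 | 2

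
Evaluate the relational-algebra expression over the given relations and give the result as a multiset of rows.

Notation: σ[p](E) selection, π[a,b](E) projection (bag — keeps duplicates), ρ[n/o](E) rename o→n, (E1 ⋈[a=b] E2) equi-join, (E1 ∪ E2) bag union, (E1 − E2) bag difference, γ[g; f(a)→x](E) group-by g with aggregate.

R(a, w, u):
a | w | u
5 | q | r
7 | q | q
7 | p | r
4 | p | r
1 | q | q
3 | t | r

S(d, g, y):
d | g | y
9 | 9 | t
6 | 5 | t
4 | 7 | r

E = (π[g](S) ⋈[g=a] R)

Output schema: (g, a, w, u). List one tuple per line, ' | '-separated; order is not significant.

Per-node cardinality:
  S → 3
  π[g](S) → 3
  R → 6
  (π[g](S) ⋈[g=a] R) → 3

== RESULT ==
g | a | w | u
5 | 5 | q | r
7 | 7 | p | r
7 | 7 | q | q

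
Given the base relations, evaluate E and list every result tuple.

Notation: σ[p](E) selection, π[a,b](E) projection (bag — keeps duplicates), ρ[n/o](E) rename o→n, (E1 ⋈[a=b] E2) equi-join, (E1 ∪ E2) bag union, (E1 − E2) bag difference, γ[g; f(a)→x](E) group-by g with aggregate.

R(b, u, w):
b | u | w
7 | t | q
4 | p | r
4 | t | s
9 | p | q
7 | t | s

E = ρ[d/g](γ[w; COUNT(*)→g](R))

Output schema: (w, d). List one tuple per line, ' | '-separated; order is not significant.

Row counts bottom-up:
  R → 5
  γ[w; COUNT(*)→g](R) → 3
  ρ[d/g](γ[w; COUNT(*)→g](R)) → 3

== RESULT ==
w | d
q | 2
r | 1
s | 2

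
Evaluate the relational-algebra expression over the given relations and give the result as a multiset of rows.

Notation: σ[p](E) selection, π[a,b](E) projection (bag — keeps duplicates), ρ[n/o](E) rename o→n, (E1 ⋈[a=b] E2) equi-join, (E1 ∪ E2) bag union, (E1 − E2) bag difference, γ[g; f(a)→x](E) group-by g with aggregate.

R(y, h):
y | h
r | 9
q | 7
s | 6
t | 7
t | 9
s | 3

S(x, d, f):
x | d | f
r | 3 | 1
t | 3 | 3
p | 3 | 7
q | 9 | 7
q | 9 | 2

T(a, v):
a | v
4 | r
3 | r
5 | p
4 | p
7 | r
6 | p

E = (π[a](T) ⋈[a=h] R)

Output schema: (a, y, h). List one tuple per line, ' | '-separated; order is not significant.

Row counts bottom-up:
  T → 6
  π[a](T) → 6
  R → 6
  (π[a](T) ⋈[a=h] R) → 4

== RESULT ==
a | y | h
3 | s | 3
6 | s | 6
7 | q | 7
7 | t | 7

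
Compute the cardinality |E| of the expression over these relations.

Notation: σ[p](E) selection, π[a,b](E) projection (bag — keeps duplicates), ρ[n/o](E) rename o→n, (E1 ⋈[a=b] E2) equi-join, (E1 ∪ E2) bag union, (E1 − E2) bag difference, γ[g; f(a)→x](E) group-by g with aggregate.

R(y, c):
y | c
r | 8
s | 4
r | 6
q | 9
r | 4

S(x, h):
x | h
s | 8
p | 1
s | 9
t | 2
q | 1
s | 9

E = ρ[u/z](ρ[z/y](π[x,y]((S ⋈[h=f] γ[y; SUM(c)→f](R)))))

Stepwise |·|:
  S → 6
  R → 5
  γ[y; SUM(c)→f](R) → 3
  (S ⋈[h=f] γ[y; SUM(c)→f](R)) → 2
  π[x,y]((S ⋈[h=f] γ[y; SUM(c)→f](R))) → 2
  ρ[z/y](π[x,y]((S ⋈[h=f] γ[y; SUM(c)→f](R)))) → 2
  ρ[u/z](ρ[z/y](π[x,y]((S ⋈[h=f] γ[y; SUM(c)→f](R))))) → 2

|E| = 2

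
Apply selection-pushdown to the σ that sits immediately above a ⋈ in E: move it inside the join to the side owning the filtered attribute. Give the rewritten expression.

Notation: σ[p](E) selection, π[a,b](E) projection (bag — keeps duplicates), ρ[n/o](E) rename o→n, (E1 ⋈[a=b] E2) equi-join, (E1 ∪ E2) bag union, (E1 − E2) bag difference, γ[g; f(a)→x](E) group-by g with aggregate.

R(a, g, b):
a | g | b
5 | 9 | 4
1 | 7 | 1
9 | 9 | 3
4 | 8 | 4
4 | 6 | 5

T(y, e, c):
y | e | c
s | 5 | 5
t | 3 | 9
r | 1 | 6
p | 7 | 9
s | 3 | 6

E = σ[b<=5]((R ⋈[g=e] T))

σ filters on b, owned by the left side.
E' = (σ[b<=5](R) ⋈[g=e] T)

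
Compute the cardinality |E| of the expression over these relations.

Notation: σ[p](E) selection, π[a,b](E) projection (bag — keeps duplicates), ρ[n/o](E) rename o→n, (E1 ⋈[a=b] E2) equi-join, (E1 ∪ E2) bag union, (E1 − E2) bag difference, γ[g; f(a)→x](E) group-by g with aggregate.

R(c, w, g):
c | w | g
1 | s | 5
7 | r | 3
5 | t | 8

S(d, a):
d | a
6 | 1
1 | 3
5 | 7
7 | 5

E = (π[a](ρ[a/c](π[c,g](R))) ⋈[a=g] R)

Per-node cardinality:
  R → 3
  π[c,g](R) → 3
  ρ[a/c](π[c,g](R)) → 3
  π[a](ρ[a/c](π[c,g](R))) → 3
  R → 3
  (π[a](ρ[a/c](π[c,g](R))) ⋈[a=g] R) → 1

|E| = 1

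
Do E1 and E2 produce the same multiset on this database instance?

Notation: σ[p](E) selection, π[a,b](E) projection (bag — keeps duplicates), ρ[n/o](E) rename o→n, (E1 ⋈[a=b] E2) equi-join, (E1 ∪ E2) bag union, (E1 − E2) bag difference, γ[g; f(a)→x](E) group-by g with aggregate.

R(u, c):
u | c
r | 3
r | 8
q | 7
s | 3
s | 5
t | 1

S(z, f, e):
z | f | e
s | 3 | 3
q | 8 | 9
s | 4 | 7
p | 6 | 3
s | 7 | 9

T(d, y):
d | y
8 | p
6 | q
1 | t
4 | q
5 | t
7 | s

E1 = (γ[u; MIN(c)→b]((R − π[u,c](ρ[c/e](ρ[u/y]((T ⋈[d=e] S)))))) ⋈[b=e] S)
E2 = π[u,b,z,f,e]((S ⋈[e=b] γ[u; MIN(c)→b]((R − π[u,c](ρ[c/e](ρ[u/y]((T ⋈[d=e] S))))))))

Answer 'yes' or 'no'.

E1 subexpression sizes:
  R → 6
  T → 6
  S → 5
  (T ⋈[d=e] S) → 1
  ρ[u/y]((T ⋈[d=e] S)) → 1
  ρ[c/e](ρ[u/y]((T ⋈[d=e] S))) → 1
  π[u,c](ρ[c/e](ρ[u/y]((T ⋈[d=e] S)))) → 1
  (R − π[u,c](ρ[c/e](ρ[u/y]((T ⋈[d=e] S))))) → 6
  γ[u; MIN(c)→b]((R − π[u,c](ρ[c/e](ρ[u/y]((T ⋈[d=e] S)))))) → 4
  S → 5
  (γ[u; MIN(c)→b]((R − π[u,c](ρ[c/e](ρ[u/y]((T ⋈[d=e] S)))))) ⋈[b=e] S) → 5
E2 subexpression sizes:
  S → 5
  R → 6
  T → 6
  S → 5
  (T ⋈[d=e] S) → 1
  ρ[u/y]((T ⋈[d=e] S)) → 1
  ρ[c/e](ρ[u/y]((T ⋈[d=e] S))) → 1
  π[u,c](ρ[c/e](ρ[u/y]((T ⋈[d=e] S)))) → 1
  (R − π[u,c](ρ[c/e](ρ[u/y]((T ⋈[d=e] S))))) → 6
  γ[u; MIN(c)→b]((R − π[u,c](ρ[c/e](ρ[u/y]((T ⋈[d=e] S)))))) → 4
  (S ⋈[e=b] γ[u; MIN(c)→b]((R − π[u,c](ρ[c/e](ρ[u/y]((T ⋈[d=e] S))))))) → 5
  π[u,b,z,f,e]((S ⋈[e=b] γ[u; MIN(c)→b]((R − π[u,c](ρ[c/e](ρ[u/y]((T ⋈[d=e] S)))))))) → 5

E1 and E2 produce the same multiset:
u | b | z | f | e
q | 7 | s | 4 | 7
r | 3 | p | 6 | 3
r | 3 | s | 3 | 3
s | 3 | p | 6 | 3
s | 3 | s | 3 | 3

yes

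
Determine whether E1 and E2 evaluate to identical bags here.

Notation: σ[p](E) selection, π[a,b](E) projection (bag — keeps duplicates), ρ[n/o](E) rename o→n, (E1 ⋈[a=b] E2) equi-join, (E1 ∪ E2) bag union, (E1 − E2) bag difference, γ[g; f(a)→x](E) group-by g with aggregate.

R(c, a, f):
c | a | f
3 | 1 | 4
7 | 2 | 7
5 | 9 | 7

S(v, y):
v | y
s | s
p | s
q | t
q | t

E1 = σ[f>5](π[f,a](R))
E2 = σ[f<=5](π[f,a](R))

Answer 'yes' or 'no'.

E1 row counts bottom-up:
  R → 3
  π[f,a](R) → 3
  σ[f>5](π[f,a](R)) → 2
E2 row counts bottom-up:
  R → 3
  π[f,a](R) → 3
  σ[f<=5](π[f,a](R)) → 1

E1 result:
f | a
7 | 2
7 | 9
E2 result:
f | a
4 | 1
Witness: (7, 9) appears 1× in E1 but 0× in E2.

no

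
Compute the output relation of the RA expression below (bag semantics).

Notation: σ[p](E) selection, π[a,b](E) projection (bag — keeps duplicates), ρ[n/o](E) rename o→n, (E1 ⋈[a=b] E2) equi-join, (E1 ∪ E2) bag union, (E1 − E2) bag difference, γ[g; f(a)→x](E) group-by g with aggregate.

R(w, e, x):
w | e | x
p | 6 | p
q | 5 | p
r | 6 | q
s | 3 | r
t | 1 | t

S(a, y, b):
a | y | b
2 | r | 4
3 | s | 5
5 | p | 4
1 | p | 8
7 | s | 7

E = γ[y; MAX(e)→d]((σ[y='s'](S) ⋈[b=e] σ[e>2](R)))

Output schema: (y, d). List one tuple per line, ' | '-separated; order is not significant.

Row counts bottom-up:
  S → 5
  σ[y='s'](S) → 2
  R → 5
  σ[e>2](R) → 4
  (σ[y='s'](S) ⋈[b=e] σ[e>2](R)) → 1
  γ[y; MAX(e)→d]((σ[y='s'](S) ⋈[b=e] σ[e>2](R))) → 1

== RESULT ==
y | d
s | 5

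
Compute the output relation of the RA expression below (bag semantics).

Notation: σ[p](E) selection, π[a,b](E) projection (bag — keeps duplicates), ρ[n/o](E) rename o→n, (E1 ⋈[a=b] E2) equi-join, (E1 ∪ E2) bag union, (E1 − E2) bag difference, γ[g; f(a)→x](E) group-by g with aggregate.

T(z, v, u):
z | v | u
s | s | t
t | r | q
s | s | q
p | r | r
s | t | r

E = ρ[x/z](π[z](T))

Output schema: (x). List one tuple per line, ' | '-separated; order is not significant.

Per-node cardinality:
  T → 5
  π[z](T) → 5
  ρ[x/z](π[z](T)) → 5

== RESULT ==
x
p
s
s
s
t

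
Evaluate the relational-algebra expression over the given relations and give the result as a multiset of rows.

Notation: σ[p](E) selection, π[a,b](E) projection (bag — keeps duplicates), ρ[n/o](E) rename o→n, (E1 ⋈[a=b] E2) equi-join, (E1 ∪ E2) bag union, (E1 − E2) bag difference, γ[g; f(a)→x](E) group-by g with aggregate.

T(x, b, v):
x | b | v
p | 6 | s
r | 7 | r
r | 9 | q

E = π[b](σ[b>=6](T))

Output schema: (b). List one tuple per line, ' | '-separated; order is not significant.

Subexpression sizes:
  T → 3
  σ[b>=6](T) → 3
  π[b](σ[b>=6](T)) → 3

== RESULT ==
b
6
7
9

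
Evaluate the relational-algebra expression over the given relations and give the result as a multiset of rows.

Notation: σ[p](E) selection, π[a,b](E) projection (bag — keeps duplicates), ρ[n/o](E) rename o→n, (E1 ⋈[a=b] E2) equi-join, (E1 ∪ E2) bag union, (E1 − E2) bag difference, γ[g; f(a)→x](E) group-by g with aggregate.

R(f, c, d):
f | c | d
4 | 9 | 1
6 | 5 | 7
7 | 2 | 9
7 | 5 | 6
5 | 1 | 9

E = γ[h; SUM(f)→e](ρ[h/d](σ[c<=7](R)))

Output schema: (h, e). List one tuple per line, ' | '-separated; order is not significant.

Per-node cardinality:
  R → 5
  σ[c<=7](R) → 4
  ρ[h/d](σ[c<=7](R)) → 4
  γ[h; SUM(f)→e](ρ[h/d](σ[c<=7](R))) → 3

== RESULT ==
h | e
6 | 7
7 | 6
9 | 12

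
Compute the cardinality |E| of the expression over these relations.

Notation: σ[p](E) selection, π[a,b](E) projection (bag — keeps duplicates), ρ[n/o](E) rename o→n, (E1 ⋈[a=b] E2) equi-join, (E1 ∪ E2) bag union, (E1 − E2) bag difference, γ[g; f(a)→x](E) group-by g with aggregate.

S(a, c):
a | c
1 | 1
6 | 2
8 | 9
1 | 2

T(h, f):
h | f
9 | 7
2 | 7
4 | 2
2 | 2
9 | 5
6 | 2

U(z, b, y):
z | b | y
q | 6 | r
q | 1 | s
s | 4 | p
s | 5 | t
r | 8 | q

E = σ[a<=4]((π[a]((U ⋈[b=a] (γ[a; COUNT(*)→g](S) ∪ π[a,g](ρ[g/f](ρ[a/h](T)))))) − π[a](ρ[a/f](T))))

Per-node cardinality:
  U → 5
  S → 4
  γ[a; COUNT(*)→g](S) → 3
  T → 6
  ρ[a/h](T) → 6
  ρ[g/f](ρ[a/h](T)) → 6
  π[a,g](ρ[g/f](ρ[a/h](T))) → 6
  (γ[a; COUNT(*)→g](S) ∪ π[a,g](ρ[g/f](ρ[a/h](T)))) → 9
  (U ⋈[b=a] (γ[a; COUNT(*)→g](S) ∪ π[a,g](ρ[g/f](ρ[a/h](T))))) → 5
  π[a]((U ⋈[b=a] (γ[a; COUNT(*)→g](S) ∪ π[a,g](ρ[g/f](ρ[a/h](T)))))) → 5
  T → 6
  ρ[a/f](T) → 6
  π[a](ρ[a/f](T)) → 6
  (π[a]((U ⋈[b=a] (γ[a; COUNT(*)→g](S) ∪ π[a,g](ρ[g/f](ρ[a/h](T)))))) − π[a](ρ[a/f](T))) → 5
  σ[a<=4]((π[a]((U ⋈[b=a] (γ[a; COUNT(*)→g](S) ∪ π[a,g](ρ[g/f](ρ[a/h](T)))))) − π[a](ρ[a/f](T)))) → 2

|E| = 2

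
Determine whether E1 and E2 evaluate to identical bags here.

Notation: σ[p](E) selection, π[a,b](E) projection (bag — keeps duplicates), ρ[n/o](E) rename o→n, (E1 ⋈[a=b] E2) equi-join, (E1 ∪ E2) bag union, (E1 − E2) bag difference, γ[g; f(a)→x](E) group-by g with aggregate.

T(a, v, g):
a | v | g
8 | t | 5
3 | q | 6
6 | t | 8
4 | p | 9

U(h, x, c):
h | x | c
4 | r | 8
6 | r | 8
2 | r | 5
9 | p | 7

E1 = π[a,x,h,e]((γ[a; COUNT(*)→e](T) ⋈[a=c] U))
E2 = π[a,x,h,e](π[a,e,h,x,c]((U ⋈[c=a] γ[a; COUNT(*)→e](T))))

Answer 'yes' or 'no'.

E1 per-node cardinality:
  T → 4
  γ[a; COUNT(*)→e](T) → 4
  U → 4
  (γ[a; COUNT(*)→e](T) ⋈[a=c] U) → 2
  π[a,x,h,e]((γ[a; COUNT(*)→e](T) ⋈[a=c] U)) → 2
E2 per-node cardinality:
  U → 4
  T → 4
  γ[a; COUNT(*)→e](T) → 4
  (U ⋈[c=a] γ[a; COUNT(*)→e](T)) → 2
  π[a,e,h,x,c]((U ⋈[c=a] γ[a; COUNT(*)→e](T))) → 2
  π[a,x,h,e](π[a,e,h,x,c]((U ⋈[c=a] γ[a; COUNT(*)→e](T)))) → 2

E1 and E2 produce the same multiset:
a | x | h | e
8 | r | 4 | 1
8 | r | 6 | 1

yes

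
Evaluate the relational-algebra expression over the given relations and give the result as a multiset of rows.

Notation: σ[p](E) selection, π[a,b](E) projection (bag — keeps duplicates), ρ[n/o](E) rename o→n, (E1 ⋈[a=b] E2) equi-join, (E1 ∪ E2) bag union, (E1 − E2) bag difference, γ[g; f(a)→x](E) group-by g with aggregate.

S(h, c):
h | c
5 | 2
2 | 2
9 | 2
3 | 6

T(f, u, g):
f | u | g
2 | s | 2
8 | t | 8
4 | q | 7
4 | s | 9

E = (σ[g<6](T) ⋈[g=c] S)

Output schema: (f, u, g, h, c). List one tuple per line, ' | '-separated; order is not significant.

Subexpression sizes:
  T → 4
  σ[g<6](T) → 1
  S → 4
  (σ[g<6](T) ⋈[g=c] S) → 3

== RESULT ==
f | u | g | h | c
2 | s | 2 | 2 | 2
2 | s | 2 | 5 | 2
2 | s | 2 | 9 | 2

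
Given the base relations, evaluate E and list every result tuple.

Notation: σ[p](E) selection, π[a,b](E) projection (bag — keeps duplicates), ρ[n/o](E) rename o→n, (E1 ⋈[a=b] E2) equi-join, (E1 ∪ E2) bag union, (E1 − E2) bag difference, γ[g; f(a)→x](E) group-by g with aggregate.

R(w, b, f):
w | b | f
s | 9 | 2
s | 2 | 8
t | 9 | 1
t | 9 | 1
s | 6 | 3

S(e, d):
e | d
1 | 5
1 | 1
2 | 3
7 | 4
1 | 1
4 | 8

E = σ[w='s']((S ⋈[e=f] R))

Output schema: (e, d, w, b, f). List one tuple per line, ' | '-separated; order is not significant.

Stepwise |·|:
  S → 6
  R → 5
  (S ⋈[e=f] R) → 7
  σ[w='s']((S ⋈[e=f] R)) → 1

== RESULT ==
e | d | w | b | f
2 | 3 | s | 9 | 2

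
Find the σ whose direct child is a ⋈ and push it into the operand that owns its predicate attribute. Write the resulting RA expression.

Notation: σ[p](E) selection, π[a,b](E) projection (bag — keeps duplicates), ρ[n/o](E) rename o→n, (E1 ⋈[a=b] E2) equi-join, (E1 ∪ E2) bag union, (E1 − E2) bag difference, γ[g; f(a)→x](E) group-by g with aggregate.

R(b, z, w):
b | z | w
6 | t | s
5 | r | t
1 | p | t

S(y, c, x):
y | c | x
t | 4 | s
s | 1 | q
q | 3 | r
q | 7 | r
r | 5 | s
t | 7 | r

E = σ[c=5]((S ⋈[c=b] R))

σ filters on c, owned by the left side.
E' = (σ[c=5](S) ⋈[c=b] R)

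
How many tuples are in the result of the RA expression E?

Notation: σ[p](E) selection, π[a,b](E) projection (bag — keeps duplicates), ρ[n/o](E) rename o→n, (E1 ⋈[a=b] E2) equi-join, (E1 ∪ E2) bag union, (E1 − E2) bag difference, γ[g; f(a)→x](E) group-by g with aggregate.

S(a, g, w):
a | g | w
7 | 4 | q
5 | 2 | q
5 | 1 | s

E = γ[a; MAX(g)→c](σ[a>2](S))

Subexpression sizes:
  S → 3
  σ[a>2](S) → 3
  γ[a; MAX(g)→c](σ[a>2](S)) → 2

|E| = 2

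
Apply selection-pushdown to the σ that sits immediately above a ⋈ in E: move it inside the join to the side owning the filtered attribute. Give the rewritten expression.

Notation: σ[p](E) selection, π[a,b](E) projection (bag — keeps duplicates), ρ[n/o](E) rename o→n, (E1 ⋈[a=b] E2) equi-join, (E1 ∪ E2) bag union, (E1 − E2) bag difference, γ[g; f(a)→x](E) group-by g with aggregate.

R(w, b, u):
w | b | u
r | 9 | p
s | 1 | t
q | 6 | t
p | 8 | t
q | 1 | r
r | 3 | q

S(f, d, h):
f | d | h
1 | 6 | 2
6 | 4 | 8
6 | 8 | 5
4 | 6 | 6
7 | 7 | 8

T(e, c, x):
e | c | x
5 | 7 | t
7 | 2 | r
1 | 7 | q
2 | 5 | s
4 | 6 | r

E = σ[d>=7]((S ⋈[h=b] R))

σ filters on d, owned by the left side.
E' = (σ[d>=7](S) ⋈[h=b] R)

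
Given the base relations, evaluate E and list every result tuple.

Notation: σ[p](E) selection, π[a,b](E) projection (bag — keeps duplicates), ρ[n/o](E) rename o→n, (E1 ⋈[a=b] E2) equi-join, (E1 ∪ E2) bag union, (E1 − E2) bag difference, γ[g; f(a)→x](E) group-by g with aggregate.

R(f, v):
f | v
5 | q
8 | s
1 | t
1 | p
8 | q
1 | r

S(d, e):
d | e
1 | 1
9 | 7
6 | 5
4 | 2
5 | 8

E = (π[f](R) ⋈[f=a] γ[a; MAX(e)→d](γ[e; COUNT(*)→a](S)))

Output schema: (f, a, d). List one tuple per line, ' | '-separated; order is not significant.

Row counts bottom-up:
  R → 6
  π[f](R) → 6
  S → 5
  γ[e; COUNT(*)→a](S) → 5
  γ[a; MAX(e)→d](γ[e; COUNT(*)→a](S)) → 1
  (π[f](R) ⋈[f=a] γ[a; MAX(e)→d](γ[e; COUNT(*)→a](S))) → 3

== RESULT ==
f | a | d
1 | 1 | 8
1 | 1 | 8
1 | 1 | 8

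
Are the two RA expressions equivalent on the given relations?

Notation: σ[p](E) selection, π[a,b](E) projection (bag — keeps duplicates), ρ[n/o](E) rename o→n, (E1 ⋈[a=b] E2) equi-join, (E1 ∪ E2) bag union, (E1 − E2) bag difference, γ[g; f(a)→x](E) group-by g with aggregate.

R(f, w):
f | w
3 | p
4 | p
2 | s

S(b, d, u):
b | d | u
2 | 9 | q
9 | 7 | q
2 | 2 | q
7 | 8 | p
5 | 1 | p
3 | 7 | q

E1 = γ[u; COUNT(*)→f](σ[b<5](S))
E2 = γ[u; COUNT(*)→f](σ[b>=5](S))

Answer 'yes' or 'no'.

E1 stepwise |·|:
  S → 6
  σ[b<5](S) → 3
  γ[u; COUNT(*)→f](σ[b<5](S)) → 1
E2 stepwise |·|:
  S → 6
  σ[b>=5](S) → 3
  γ[u; COUNT(*)→f](σ[b>=5](S)) → 2

E1 result:
u | f
q | 3
E2 result:
u | f
p | 2
q | 1
Witness: ('q', 3) appears 1× in E1 but 0× in E2.

no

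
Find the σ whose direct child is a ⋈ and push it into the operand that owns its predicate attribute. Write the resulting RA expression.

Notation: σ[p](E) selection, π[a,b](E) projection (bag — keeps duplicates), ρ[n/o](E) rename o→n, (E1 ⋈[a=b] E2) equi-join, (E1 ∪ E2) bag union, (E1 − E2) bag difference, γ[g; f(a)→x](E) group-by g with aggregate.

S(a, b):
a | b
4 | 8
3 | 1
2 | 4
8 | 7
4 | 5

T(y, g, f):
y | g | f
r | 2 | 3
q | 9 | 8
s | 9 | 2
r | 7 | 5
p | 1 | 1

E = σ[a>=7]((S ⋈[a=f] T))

σ filters on a, owned by the left side.
E' = (σ[a>=7](S) ⋈[a=f] T)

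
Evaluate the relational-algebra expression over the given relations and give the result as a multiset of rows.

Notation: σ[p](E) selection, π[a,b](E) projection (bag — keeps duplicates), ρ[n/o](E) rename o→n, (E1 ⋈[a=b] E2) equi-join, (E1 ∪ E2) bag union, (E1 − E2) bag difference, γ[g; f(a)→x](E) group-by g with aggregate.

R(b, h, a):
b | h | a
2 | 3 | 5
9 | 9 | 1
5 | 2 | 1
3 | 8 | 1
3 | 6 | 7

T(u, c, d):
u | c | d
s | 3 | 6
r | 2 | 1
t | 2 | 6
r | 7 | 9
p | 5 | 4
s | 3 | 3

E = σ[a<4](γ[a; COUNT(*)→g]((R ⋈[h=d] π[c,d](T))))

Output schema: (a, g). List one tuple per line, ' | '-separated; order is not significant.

Subexpression sizes:
  R → 5
  T → 6
  π[c,d](T) → 6
  (R ⋈[h=d] π[c,d](T)) → 4
  γ[a; COUNT(*)→g]((R ⋈[h=d] π[c,d](T))) → 3
  σ[a<4](γ[a; COUNT(*)→g]((R ⋈[h=d] π[c,d](T)))) → 1

== RESULT ==
a | g
1 | 1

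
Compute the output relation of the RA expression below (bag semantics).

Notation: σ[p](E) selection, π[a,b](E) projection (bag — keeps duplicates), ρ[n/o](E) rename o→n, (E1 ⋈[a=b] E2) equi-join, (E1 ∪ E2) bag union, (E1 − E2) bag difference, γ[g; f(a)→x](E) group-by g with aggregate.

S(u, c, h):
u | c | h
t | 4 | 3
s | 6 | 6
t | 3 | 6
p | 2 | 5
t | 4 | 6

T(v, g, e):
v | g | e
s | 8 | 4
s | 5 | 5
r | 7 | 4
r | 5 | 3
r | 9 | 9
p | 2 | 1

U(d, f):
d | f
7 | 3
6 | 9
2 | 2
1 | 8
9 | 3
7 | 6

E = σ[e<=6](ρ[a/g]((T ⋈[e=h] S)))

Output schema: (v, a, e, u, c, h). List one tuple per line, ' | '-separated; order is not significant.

Per-node cardinality:
  T → 6
  S → 5
  (T ⋈[e=h] S) → 2
  ρ[a/g]((T ⋈[e=h] S)) → 2
  σ[e<=6](ρ[a/g]((T ⋈[e=h] S))) → 2

== RESULT ==
v | a | e | u | c | h
r | 5 | 3 | t | 4 | 3
s | 5 | 5 | p | 2 | 5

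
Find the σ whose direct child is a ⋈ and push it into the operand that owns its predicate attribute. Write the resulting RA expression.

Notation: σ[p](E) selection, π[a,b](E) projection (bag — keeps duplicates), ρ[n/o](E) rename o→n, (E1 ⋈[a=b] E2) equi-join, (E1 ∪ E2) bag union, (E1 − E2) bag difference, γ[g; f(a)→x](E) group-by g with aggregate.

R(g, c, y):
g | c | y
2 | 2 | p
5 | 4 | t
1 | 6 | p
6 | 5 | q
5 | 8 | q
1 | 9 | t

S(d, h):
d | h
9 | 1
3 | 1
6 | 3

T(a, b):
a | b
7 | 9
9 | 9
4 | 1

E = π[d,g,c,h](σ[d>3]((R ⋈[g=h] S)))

σ filters on d, owned by the right side.
E' = π[d,g,c,h]((R ⋈[g=h] σ[d>3](S)))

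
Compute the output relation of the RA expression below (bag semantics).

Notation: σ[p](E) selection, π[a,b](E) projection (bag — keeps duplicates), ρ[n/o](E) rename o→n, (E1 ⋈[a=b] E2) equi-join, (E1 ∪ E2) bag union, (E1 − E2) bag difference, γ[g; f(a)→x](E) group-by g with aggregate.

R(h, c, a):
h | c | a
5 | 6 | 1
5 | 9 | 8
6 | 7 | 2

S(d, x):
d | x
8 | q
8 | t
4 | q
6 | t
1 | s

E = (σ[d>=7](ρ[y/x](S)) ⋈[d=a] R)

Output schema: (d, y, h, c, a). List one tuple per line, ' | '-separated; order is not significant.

Stepwise |·|:
  S → 5
  ρ[y/x](S) → 5
  σ[d>=7](ρ[y/x](S)) → 2
  R → 3
  (σ[d>=7](ρ[y/x](S)) ⋈[d=a] R) → 2

== RESULT ==
d | y | h | c | a
8 | q | 5 | 9 | 8
8 | t | 5 | 9 | 8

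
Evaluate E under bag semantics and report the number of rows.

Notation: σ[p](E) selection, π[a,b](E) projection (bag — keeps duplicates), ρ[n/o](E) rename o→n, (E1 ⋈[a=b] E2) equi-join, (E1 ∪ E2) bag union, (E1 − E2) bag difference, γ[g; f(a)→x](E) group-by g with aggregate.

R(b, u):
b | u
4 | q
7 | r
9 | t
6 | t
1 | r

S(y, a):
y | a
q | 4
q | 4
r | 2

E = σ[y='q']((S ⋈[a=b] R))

Stepwise |·|:
  S → 3
  R → 5
  (S ⋈[a=b] R) → 2
  σ[y='q']((S ⋈[a=b] R)) → 2

|E| = 2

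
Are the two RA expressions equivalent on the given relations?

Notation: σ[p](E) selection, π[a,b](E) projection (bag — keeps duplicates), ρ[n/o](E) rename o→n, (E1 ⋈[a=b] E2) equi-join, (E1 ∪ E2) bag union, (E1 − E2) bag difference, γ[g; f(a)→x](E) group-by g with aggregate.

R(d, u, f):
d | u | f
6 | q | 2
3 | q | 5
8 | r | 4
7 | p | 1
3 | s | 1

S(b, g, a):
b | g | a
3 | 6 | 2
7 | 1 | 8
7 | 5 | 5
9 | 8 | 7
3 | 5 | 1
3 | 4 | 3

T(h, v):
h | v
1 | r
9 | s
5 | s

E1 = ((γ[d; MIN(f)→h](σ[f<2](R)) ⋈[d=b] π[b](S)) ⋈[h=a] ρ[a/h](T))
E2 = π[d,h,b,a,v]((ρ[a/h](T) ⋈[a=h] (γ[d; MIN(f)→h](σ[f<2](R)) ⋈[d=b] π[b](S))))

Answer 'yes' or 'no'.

E1 subexpression sizes:
  R → 5
  σ[f<2](R) → 2
  γ[d; MIN(f)→h](σ[f<2](R)) → 2
  S → 6
  π[b](S) → 6
  (γ[d; MIN(f)→h](σ[f<2](R)) ⋈[d=b] π[b](S)) → 5
  T → 3
  ρ[a/h](T) → 3
  ((γ[d; MIN(f)→h](σ[f<2](R)) ⋈[d=b] π[b](S)) ⋈[h=a] ρ[a/h](T)) → 5
E2 subexpression sizes:
  T → 3
  ρ[a/h](T) → 3
  R → 5
  σ[f<2](R) → 2
  γ[d; MIN(f)→h](σ[f<2](R)) → 2
  S → 6
  π[b](S) → 6
  (γ[d; MIN(f)→h](σ[f<2](R)) ⋈[d=b] π[b](S)) → 5
  (ρ[a/h](T) ⋈[a=h] (γ[d; MIN(f)→h](σ[f<2](R)) ⋈[d=b] π[b](S))) → 5
  π[d,h,b,a,v]((ρ[a/h](T) ⋈[a=h] (γ[d; MIN(f)→h](σ[f<2](R)) ⋈[d=b] π[b](S)))) → 5

E1 and E2 produce the same multiset:
d | h | b | a | v
3 | 1 | 3 | 1 | r
3 | 1 | 3 | 1 | r
3 | 1 | 3 | 1 | r
7 | 1 | 7 | 1 | r
7 | 1 | 7 | 1 | r

yes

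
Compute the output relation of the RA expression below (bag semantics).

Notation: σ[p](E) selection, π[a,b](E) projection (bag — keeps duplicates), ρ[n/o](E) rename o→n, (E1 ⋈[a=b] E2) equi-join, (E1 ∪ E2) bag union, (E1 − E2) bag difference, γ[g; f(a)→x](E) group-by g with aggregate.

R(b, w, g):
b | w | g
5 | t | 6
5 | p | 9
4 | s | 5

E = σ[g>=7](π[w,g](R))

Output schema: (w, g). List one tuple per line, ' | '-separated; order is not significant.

Per-node cardinality:
  R → 3
  π[w,g](R) → 3
  σ[g>=7](π[w,g](R)) → 1

== RESULT ==
w | g
p | 9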